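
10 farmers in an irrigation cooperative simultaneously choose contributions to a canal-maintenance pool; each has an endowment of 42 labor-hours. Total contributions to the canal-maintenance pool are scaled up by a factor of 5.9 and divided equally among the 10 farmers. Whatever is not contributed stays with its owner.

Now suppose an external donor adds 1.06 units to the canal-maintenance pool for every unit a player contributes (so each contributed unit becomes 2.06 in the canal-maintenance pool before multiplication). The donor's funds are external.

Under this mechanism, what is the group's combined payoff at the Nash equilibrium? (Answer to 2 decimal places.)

5104.68 labor-hours

Under the mechanism each unit contributed yields 5.9 × 2.06 / 10 = 1.2154 back to its contributor per unit of net cost, which exceeds 1, making full contribution the dominant choice for everyone.
So the Nash equilibrium is full contribution by all 10; the group earns 5.9 × 2.06 × 420 = 5104.68.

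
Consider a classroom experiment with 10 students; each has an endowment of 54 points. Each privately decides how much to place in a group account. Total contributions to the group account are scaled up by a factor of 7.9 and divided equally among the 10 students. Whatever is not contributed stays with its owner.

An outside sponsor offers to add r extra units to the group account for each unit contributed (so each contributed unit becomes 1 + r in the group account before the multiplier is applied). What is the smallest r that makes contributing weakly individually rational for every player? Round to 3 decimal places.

0.266

With matching at rate r, one contributed unit becomes (1 + r) in the group account and returns 7.9 × (1 + r) / 10 to the contributor.
Setting this equal to 1: 1 + r = 10/7.9 = 1.2658.
So the minimum matching rate is r = 1.2658 − 1 = 0.266.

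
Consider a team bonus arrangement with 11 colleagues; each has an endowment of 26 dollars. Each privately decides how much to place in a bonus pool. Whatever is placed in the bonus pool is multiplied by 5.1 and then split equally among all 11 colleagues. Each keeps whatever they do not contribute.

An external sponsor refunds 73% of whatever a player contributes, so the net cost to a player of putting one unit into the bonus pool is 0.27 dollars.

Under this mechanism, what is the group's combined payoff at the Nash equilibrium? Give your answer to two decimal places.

1667.38 dollars

With the mechanism, a contributed unit returns (5.1/11) / 0.27 = 1.7172 per unit of net cost to the contributor — now above 1 — so contributing fully is weakly dominant for every player.
At the Nash equilibrium everyone contributes 26. Group total payoff = 11 × (26 × 0.73 + 5.1 × 26) = 1667.38.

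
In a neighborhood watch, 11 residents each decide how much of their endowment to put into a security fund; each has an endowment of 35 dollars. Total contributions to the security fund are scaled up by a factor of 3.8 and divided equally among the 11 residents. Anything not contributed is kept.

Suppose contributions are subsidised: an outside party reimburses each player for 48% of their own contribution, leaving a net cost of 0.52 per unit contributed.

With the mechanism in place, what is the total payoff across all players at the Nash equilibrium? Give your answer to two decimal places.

Even with the mechanism, each unit contributed returns only (3.8/11) / 0.52 = 0.6643 per unit of net cost, so contributing nothing is still dominant.
Everyone keeps their endowment and the group total is 11 × 35 = 385.

385.00 dollars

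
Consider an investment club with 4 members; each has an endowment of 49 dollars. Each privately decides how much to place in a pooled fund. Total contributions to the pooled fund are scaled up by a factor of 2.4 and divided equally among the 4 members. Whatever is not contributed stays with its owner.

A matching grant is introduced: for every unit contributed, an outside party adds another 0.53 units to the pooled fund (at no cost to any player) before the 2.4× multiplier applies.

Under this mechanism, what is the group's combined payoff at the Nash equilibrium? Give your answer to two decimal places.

Even with the mechanism, each unit contributed returns only 2.4 × 1.53 / 4 = 0.9180 per unit of net cost, so contributing nothing is still dominant.
Everyone keeps their endowment and the group total is 4 × 49 = 196.

196.00 dollars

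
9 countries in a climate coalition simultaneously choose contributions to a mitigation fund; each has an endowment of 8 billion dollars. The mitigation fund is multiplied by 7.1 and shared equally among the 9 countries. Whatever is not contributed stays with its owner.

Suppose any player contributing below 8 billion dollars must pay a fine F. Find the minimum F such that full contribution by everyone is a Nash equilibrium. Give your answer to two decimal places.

Given the others contribute fully, the best deviation is to contribute 0 (any partial contribution still incurs the fine and gives up units whose private return 0.7889 is below 1).
Deviating from 8 to 0 saves 8 billion dollars but forfeits the deviator's share of the drop in the mitigation fund: 7.1/9 × 8 = 6.31.
So the deviation gain is 8 − 6.31 = 1.69, and the fine must be at least 1.69 billion dollars to wipe it out.

1.69 billion dollars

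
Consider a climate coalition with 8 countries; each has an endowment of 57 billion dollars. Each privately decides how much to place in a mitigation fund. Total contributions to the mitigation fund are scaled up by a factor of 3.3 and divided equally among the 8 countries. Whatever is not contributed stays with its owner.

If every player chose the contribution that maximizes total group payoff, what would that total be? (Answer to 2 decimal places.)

Each contributed unit returns 3.300 to the group as a whole (0.4125 to each of 8 players), which exceeds 1, so the social optimum is full contribution: group total = 3.300 × 456 = 1504.80.

1504.80 billion dollars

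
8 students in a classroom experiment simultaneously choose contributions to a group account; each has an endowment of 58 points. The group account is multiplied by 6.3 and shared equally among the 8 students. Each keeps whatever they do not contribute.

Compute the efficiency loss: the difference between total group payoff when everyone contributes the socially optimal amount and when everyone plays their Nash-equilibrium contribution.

Each contributed unit returns 6.3/8 = 0.7875 to its contributor — below 1 — so contributing 0 is dominant for every player. At the Nash equilibrium everyone keeps their 58, and the group total is 8 × 58 = 464.
Each contributed unit returns 6.300 to the group as a whole (0.7875 to each of 8 players), which exceeds 1, so the social optimum is full contribution: group total = 6.300 × 464 = 2923.20.
Efficiency loss = 2923.20 − 464 = 2459.20.

2459.20 points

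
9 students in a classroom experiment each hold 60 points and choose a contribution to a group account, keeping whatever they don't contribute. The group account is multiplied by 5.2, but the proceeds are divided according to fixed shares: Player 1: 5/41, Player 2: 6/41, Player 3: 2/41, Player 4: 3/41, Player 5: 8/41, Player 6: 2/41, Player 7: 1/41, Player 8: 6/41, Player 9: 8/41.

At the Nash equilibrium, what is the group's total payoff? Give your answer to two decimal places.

1044.00 points

Player j's private return per contributed unit is 5.2 × (j's share). Contributing is weakly dominant for j when that share is at least 1/5.2 = 0.1923, and contributing 0 is dominant otherwise.
Player 5 and Player 9 are above the threshold, contributing 60 each; the remaining 7 contribute 0. Total contributed: 120.
The group account pays out 5.2 × 120 = 624.00 in total (split across the unequal shares, but the aggregate is all that matters for the group sum).
The 7 free-riders keep 60 each, adding 420. Group total = 420 + 624.00 = 1044.00.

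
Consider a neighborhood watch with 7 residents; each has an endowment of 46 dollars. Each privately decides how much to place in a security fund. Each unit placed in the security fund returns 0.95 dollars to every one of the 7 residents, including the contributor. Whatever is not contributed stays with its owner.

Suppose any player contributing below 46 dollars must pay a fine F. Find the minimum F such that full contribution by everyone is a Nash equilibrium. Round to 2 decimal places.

2.30 dollars

Given the others contribute fully, the best deviation is to contribute 0 (any partial contribution still incurs the fine and gives up units whose private return 0.95 is below 1).
Deviating from 46 to 0 saves 46 dollars but forfeits the deviator's share of the drop in the security fund: 0.95 × 46 = 43.70.
So the deviation gain is 46 − 43.70 = 2.30, and the fine must be at least 2.30 dollars to wipe it out.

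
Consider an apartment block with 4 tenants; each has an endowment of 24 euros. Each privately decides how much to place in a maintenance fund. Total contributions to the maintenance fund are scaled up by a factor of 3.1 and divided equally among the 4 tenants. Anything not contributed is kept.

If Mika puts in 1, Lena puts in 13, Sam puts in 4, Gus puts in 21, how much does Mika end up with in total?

Total contributed: 1 + 13 + 4 + 21 = 39.
Each receives 3.1 × 39 / 4 = 30.23 from the maintenance fund.
Mika keeps 24 − 1 = 23, so Mika's payoff is 23 + 30.23 = 53.23.

53.23 euros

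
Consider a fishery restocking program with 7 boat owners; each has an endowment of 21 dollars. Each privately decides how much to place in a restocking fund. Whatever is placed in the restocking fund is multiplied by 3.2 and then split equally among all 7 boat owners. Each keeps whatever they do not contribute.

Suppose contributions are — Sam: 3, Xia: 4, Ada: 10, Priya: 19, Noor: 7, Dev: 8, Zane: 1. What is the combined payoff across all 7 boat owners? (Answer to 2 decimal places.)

261.40 dollars

Total contributed: 3 + 4 + 10 + 19 + 7 + 8 + 1 = 52; total kept: 7 × 21 − 52 = 95.
The restocking fund pays out 3.2 × 52 = 166.40 in aggregate.
Group total = 95 + 166.40 = 261.40.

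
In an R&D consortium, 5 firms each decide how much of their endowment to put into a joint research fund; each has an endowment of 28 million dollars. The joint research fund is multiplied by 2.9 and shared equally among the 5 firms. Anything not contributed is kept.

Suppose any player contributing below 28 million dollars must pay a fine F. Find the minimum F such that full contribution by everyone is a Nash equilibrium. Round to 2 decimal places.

Given the others contribute fully, the best deviation is to contribute 0 (any partial contribution still incurs the fine and gives up units whose private return 0.5800 is below 1).
Deviating from 28 to 0 saves 28 million dollars but forfeits the deviator's share of the drop in the joint research fund: 2.9/5 × 28 = 16.24.
So the deviation gain is 28 − 16.24 = 11.76, and the fine must be at least 11.76 million dollars to wipe it out.

11.76 million dollars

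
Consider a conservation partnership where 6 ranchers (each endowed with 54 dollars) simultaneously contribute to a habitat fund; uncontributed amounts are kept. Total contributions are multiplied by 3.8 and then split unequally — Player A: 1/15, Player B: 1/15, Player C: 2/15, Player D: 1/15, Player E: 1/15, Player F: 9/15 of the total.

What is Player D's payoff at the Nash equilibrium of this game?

67.68 dollars

A player with share s gets back 3.8·s per unit contributed, so full contribution is dominant for anyone with s > 1/3.8 = 0.2632 and zero contribution is dominant for anyone below.
The only share above 0.2632 is Player F's 9/15, contributing 54; the remaining 5 contribute 0. Total contributed: 54.
Player D keeps 54 and receives 3.8 × 54 × 1/15 = 13.68 from the habitat fund, for a payoff of 67.68.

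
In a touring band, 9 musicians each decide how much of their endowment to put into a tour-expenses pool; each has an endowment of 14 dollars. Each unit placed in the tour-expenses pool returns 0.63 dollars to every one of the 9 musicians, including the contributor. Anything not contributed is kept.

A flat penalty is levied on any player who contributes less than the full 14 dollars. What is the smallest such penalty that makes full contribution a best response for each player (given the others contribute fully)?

5.18 dollars

Given the others contribute fully, the best deviation is to contribute 0 (any partial contribution still incurs the fine and gives up units whose private return 0.63 is below 1).
Deviating from 14 to 0 saves 14 dollars but forfeits the deviator's share of the drop in the tour-expenses pool: 0.63 × 14 = 8.82.
So the deviation gain is 14 − 8.82 = 5.18, and the fine must be at least 5.18 dollars to wipe it out.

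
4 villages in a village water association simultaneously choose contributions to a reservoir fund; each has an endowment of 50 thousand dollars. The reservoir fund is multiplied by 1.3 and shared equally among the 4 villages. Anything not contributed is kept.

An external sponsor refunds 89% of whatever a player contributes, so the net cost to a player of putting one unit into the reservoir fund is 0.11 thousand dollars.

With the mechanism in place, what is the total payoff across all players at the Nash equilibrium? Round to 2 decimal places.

438.00 thousand dollars

Under the mechanism each unit contributed yields (1.3/4) / 0.11 = 2.9545 back to its contributor per unit of net cost, which exceeds 1, making full contribution the dominant choice for everyone.
So the Nash equilibrium is full contribution by all 4; the group earns 4 × (50 × 0.89 + 1.3 × 50) = 438.00.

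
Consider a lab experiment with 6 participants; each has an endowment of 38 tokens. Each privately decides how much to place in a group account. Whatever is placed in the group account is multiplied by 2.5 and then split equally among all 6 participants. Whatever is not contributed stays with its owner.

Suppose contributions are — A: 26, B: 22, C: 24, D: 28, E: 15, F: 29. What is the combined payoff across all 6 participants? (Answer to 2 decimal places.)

Total contributed: 26 + 22 + 24 + 28 + 15 + 29 = 144; total kept: 6 × 38 − 144 = 84.
The group account pays out 2.5 × 144 = 360.00 in aggregate.
Group total = 84 + 360.00 = 444.00.

444.00 tokens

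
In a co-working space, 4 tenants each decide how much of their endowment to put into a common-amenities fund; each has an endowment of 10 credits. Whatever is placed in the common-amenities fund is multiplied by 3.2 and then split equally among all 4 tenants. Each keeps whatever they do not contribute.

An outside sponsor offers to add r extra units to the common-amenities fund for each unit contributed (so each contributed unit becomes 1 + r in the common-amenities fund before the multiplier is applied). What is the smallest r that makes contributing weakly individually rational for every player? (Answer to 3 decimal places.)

With matching at rate r, one contributed unit becomes (1 + r) in the common-amenities fund and returns 3.2 × (1 + r) / 4 to the contributor.
Setting this equal to 1: 1 + r = 4/3.2 = 1.2500.
So the minimum matching rate is r = 1.2500 − 1 = 0.250.

0.250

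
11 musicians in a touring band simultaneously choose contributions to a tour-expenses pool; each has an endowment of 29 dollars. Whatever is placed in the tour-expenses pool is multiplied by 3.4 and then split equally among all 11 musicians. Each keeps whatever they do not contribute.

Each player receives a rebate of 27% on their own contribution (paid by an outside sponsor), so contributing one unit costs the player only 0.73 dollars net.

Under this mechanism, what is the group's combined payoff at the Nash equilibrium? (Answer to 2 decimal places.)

319.00 dollars

Even with the mechanism, each unit contributed returns only (3.4/11) / 0.73 = 0.4234 per unit of net cost, so contributing nothing is still dominant.
At the Nash equilibrium no one contributes; group total payoff = 11 × 29 = 319.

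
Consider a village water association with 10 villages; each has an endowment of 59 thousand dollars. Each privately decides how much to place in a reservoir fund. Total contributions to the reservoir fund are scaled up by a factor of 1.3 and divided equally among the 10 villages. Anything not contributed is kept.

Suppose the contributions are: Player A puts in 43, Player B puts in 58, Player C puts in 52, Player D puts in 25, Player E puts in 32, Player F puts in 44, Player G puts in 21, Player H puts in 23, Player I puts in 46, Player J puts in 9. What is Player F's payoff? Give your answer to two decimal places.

Total contributed: 43 + 58 + 52 + 25 + 32 + 44 + 21 + 23 + 46 + 9 = 353.
Each receives 1.3 × 353 / 10 = 45.89 from the reservoir fund.
Player F keeps 59 − 44 = 15, so Player F's payoff is 15 + 45.89 = 60.89.

60.89 thousand dollars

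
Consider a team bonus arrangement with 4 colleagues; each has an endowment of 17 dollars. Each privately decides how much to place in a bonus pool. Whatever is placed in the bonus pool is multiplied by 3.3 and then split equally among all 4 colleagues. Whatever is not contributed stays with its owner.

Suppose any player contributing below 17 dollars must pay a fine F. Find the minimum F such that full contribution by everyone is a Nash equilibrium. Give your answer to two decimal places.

Given the others contribute fully, the best deviation is to contribute 0 (any partial contribution still incurs the fine and gives up units whose private return 0.8250 is below 1).
Deviating from 17 to 0 saves 17 dollars but forfeits the deviator's share of the drop in the bonus pool: 3.3/4 × 17 = 14.02.
So the deviation gain is 17 − 14.02 = 2.98, and the fine must be at least 2.98 dollars to wipe it out.

2.98 dollars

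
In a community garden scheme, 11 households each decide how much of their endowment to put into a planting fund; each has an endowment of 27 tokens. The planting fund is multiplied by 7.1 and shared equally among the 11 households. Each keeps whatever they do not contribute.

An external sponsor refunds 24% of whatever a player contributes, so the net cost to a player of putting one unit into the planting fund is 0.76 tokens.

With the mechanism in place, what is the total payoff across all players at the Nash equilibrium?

With the mechanism, a contributed unit returns (7.1/11) / 0.76 = 0.8493 per unit of net cost — still below 1 — so contributing 0 remains dominant for every player.
At the Nash equilibrium no one contributes; group total payoff = 11 × 27 = 297.

297.00 tokens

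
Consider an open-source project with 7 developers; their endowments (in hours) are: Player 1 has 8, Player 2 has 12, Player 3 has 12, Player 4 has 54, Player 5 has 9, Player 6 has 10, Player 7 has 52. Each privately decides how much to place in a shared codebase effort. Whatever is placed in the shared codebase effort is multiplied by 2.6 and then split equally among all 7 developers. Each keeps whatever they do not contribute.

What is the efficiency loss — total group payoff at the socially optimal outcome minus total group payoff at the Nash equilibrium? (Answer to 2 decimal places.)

251.20 hours

The private return per contributed unit is 2.6/7 = 0.3714 < 1 for every player regardless of endowment, so the Nash equilibrium is zero contribution and the group total is Σ E_j = 8 + 12 + 12 + 54 + 9 + 10 + 52 = 157.
Each contributed unit returns 2.600 to the group, so the social optimum is full contribution by everyone: group total = 2.600 × 157 = 408.20.
Efficiency loss = (2.600 − 1) × 157 = 251.20.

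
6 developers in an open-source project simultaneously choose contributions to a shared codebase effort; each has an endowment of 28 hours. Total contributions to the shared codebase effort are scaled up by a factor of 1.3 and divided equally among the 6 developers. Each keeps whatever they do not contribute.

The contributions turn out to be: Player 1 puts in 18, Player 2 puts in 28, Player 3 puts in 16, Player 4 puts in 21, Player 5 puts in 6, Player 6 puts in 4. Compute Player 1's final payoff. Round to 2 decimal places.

30.15 hours

Total contributed: 18 + 28 + 16 + 21 + 6 + 4 = 93.
Each receives 1.3 × 93 / 6 = 20.15 from the shared codebase effort.
Player 1 keeps 28 − 18 = 10, so Player 1's payoff is 10 + 20.15 = 30.15.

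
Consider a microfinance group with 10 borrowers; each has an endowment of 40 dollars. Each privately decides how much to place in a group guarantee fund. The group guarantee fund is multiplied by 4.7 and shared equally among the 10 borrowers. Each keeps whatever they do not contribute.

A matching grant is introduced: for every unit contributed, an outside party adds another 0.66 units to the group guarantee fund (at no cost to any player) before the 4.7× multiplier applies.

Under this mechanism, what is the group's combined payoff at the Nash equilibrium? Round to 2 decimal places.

Even with the mechanism, each unit contributed returns only 4.7 × 1.66 / 10 = 0.7802 per unit of net cost, so contributing nothing is still dominant.
Everyone keeps their endowment and the group total is 10 × 40 = 400.

400.00 dollars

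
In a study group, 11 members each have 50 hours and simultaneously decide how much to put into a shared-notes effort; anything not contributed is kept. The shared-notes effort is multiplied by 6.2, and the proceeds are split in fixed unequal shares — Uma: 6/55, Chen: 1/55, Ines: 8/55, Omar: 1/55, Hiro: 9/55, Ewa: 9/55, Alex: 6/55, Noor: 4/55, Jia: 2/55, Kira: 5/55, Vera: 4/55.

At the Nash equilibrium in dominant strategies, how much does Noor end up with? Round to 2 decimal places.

A player with share s gets back 6.2·s per unit contributed, so full contribution is dominant for anyone with s > 1/6.2 = 0.1613 and zero contribution is dominant for anyone below.
The shares above 0.1613 belong to Hiro and Ewa, contributing 50 each; the remaining 9 contribute 0. Total contributed: 100.
Noor keeps 50 and receives 6.2 × 100 × 4/55 = 45.09 from the shared-notes effort, for a payoff of 95.09.

95.09 hours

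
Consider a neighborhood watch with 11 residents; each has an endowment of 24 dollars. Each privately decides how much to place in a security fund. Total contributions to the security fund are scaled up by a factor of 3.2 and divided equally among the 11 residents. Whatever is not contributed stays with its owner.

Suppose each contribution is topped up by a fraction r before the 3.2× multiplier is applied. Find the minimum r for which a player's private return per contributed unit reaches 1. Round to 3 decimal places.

With matching at rate r, one contributed unit becomes (1 + r) in the security fund and returns 3.2 × (1 + r) / 11 to the contributor.
Setting this equal to 1: 1 + r = 11/3.2 = 3.4375.
So the minimum matching rate is r = 3.4375 − 1 = 2.438.

2.438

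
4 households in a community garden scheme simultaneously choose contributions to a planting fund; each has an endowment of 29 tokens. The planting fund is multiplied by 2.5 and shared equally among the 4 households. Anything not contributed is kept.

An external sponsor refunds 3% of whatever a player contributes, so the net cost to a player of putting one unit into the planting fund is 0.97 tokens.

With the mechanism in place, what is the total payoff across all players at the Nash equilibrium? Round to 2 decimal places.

With the mechanism, a contributed unit returns (2.5/4) / 0.97 = 0.6443 per unit of net cost — still below 1 — so contributing 0 remains dominant for every player.
Everyone keeps their endowment and the group total is 4 × 29 = 116.

116.00 tokens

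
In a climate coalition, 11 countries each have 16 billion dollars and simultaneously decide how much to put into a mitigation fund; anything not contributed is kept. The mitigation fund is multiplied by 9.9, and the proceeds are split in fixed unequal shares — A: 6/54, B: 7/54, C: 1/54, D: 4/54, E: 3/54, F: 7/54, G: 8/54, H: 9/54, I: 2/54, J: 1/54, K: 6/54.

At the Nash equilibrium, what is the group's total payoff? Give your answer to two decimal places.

1030.40 billion dollars

Each unit j contributes comes back to j as 9.9 × (j's share), so j prefers to contribute only if that share exceeds 1/9.9 = 0.1010; otherwise keeping the unit dominates.
A, B, F, G, H and K clear that bar, contributing 16 each; the remaining 5 contribute 0. Total contributed: 96.
The mitigation fund pays out 9.9 × 96 = 950.40 in total (split across the unequal shares, but the aggregate is all that matters for the group sum).
The 5 free-riders keep 16 each, adding 80. Group total = 80 + 950.40 = 1030.40.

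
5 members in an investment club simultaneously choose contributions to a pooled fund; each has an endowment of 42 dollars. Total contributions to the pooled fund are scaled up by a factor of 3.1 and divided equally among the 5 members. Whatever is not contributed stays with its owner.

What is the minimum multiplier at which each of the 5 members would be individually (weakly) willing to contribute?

5

A contributed unit returns (multiplier)/5 to its contributor.
This reaches 1 exactly when the multiplier is 5.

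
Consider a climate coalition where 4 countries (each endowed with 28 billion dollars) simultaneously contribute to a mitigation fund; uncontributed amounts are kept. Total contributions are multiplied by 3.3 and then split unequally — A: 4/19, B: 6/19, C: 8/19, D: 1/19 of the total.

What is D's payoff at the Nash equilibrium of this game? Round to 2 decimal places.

A player with share s gets back 3.3·s per unit contributed, so full contribution is dominant for anyone with s > 1/3.3 = 0.3030 and zero contribution is dominant for anyone below.
The shares above 0.3030 belong to B and C, contributing 28 each; the remaining 2 contribute 0. Total contributed: 56.
D keeps 28 and receives 3.3 × 56 × 1/19 = 9.73 from the mitigation fund, for a payoff of 37.73.

37.73 billion dollars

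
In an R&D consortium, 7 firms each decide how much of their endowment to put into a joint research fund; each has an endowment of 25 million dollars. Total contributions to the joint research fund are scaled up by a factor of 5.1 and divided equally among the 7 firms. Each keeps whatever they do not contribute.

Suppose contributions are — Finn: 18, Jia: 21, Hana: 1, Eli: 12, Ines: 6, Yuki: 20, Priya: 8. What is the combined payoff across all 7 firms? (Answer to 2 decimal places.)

527.60 million dollars

Total contributed: 18 + 21 + 1 + 12 + 6 + 20 + 8 = 86; total kept: 7 × 25 − 86 = 89.
The joint research fund pays out 5.1 × 86 = 438.60 in aggregate.
Group total = 89 + 438.60 = 527.60.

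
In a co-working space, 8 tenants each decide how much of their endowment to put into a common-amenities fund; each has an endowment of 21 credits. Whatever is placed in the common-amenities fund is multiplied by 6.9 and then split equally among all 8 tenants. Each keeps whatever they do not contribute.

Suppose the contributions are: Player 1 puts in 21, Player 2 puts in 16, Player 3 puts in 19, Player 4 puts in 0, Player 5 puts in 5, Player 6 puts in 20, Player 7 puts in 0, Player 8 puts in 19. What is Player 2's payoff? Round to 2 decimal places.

91.25 credits

Total contributed: 21 + 16 + 19 + 0 + 5 + 20 + 0 + 19 = 100.
Each receives 6.9 × 100 / 8 = 86.25 from the common-amenities fund.
Player 2 keeps 21 − 16 = 5, so Player 2's payoff is 5 + 86.25 = 91.25.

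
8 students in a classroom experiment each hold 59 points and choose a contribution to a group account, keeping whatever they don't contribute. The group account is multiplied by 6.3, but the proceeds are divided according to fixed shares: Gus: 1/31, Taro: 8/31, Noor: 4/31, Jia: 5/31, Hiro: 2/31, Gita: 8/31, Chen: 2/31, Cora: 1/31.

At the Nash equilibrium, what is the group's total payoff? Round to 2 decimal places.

1410.10 points

Player j's private return per contributed unit is 6.3 × (j's share). Contributing is weakly dominant for j when that share is at least 1/6.3 = 0.1587, and contributing 0 is dominant otherwise.
The shares above 0.1587 belong to Taro, Jia and Gita, contributing 59 each; the remaining 5 contribute 0. Total contributed: 177.
The group account pays out 6.3 × 177 = 1115.10 in total (split across the unequal shares, but the aggregate is all that matters for the group sum).
The 5 free-riders keep 59 each, adding 295. Group total = 295 + 1115.10 = 1410.10.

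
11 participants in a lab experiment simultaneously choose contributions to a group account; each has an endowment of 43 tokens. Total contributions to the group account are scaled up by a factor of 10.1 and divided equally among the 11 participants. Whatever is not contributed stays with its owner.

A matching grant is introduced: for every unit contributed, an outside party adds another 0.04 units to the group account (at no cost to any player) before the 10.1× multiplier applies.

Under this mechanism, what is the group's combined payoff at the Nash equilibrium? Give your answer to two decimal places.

473.00 tokens

The effective private return is 10.1 × 1.04 / 11 = 0.9549, which is still under 1, so the mechanism doesn't change anyone's dominant strategy: zero contribution.
At the Nash equilibrium no one contributes; group total payoff = 11 × 43 = 473.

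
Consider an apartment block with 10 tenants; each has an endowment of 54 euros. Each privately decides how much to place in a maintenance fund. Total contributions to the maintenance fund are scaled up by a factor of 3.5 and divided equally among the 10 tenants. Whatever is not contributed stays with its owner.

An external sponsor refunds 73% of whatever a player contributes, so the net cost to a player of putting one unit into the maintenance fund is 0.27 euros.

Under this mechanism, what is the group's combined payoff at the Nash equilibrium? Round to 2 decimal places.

With the mechanism, a contributed unit returns (3.5/10) / 0.27 = 1.2963 per unit of net cost to the contributor — now above 1 — so contributing fully is weakly dominant for every player.
At the Nash equilibrium everyone contributes 54. Group total payoff = 10 × (54 × 0.73 + 3.5 × 54) = 2284.20.

2284.20 euros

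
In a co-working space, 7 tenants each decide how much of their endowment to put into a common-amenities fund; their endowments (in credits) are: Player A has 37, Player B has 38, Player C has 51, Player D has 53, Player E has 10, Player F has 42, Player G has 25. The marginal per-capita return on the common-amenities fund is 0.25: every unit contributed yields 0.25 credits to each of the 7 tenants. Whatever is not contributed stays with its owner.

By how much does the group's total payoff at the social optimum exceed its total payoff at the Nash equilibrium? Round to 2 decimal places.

The private return per contributed unit is 0.25 < 1 for everyone, so the Nash equilibrium is zero contribution and the group total is Σ E_j = 37 + 38 + 51 + 53 + 10 + 42 + 25 = 256.
Each contributed unit returns 1.750 to the group, so the social optimum is full contribution by everyone: group total = 1.750 × 256 = 448.00.
Efficiency loss = (1.750 − 1) × 256 = 192.00.

192.00 credits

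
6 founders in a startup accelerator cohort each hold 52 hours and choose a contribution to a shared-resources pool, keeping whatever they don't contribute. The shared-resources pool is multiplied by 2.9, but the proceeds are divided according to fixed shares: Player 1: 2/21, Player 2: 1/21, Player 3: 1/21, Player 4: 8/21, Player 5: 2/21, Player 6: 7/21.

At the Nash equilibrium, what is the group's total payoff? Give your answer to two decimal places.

410.80 hours

Each unit j contributes comes back to j as 2.9 × (j's share), so j prefers to contribute only if that share exceeds 1/2.9 = 0.3448; otherwise keeping the unit dominates.
Player 4 alone (share 8/21) is above the threshold, contributing 52; the remaining 5 contribute 0. Total contributed: 52.
The shared-resources pool pays out 2.9 × 52 = 150.80 in total (split across the unequal shares, but the aggregate is all that matters for the group sum).
The 5 free-riders keep 52 each, adding 260. Group total = 260 + 150.80 = 410.80.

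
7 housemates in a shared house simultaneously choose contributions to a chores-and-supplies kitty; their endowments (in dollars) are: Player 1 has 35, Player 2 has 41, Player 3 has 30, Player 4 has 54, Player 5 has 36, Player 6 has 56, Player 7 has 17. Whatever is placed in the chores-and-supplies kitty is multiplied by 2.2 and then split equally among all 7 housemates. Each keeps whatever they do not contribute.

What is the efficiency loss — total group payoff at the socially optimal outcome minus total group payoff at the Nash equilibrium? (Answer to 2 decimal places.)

322.80 dollars

The private return per contributed unit is 2.2/7 = 0.3143 < 1 for every player regardless of endowment, so the Nash equilibrium is zero contribution and the group total is Σ E_j = 35 + 41 + 30 + 54 + 36 + 56 + 17 = 269.
Each contributed unit returns 2.200 to the group, so the social optimum is full contribution by everyone: group total = 2.200 × 269 = 591.80.
Efficiency loss = (2.200 − 1) × 269 = 322.80.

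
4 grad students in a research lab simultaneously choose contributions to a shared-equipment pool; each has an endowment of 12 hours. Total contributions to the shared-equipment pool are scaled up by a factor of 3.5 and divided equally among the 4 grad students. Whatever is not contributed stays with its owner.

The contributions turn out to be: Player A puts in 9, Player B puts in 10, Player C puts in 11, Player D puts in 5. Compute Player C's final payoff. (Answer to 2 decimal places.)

31.63 hours

Total contributed: 9 + 10 + 11 + 5 = 35.
Each receives 3.5 × 35 / 4 = 30.63 from the shared-equipment pool.
Player C keeps 12 − 11 = 1, so Player C's payoff is 1 + 30.63 = 31.63.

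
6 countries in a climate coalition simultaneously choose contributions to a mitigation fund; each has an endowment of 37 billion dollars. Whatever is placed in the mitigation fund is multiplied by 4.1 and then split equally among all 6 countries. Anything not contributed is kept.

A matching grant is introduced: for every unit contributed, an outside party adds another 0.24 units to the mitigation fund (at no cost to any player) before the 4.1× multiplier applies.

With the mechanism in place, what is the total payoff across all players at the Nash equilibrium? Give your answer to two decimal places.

222.00 billion dollars

The effective private return is 4.1 × 1.24 / 6 = 0.8473, which is still under 1, so the mechanism doesn't change anyone's dominant strategy: zero contribution.
Everyone keeps their endowment and the group total is 6 × 37 = 222.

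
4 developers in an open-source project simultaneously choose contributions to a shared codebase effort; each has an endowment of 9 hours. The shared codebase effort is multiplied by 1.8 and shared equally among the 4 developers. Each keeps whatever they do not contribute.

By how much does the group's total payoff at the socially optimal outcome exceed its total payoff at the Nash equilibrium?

Each contributed unit returns 1.8/4 = 0.4500 to its contributor — below 1 — so contributing 0 is dominant for every player. At the Nash equilibrium everyone keeps their 9, and the group total is 4 × 9 = 36.
Each contributed unit returns 1.800 to the group as a whole (0.4500 to each of 4 players), which exceeds 1, so the social optimum is full contribution: group total = 1.800 × 36 = 64.80.
Efficiency loss = 64.80 − 36 = 28.80.

28.80 hours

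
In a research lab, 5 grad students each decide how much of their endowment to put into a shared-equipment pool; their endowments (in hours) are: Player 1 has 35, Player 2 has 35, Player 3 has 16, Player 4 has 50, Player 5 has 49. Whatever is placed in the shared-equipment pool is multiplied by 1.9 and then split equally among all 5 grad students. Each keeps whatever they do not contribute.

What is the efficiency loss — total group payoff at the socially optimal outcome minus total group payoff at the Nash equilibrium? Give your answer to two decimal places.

166.50 hours

The private return per contributed unit is 1.9/5 = 0.3800 < 1 for every player regardless of endowment, so the Nash equilibrium is zero contribution and the group total is Σ E_j = 35 + 35 + 16 + 50 + 49 = 185.
Each contributed unit returns 1.900 to the group, so the social optimum is full contribution by everyone: group total = 1.900 × 185 = 351.50.
Efficiency loss = (1.900 − 1) × 185 = 166.50.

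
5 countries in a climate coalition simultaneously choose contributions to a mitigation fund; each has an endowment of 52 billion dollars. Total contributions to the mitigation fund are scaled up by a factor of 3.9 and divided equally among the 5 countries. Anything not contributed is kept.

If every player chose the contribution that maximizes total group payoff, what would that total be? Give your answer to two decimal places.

1014.00 billion dollars

Each contributed unit returns 3.900 to the group as a whole (0.7800 to each of 5 players), which exceeds 1, so the social optimum is full contribution: group total = 3.900 × 260 = 1014.00.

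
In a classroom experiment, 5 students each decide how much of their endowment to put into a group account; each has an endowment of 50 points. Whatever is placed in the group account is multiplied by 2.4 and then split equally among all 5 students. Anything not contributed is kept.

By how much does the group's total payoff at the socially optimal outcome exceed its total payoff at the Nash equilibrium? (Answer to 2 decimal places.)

Each contributed unit returns 2.4/5 = 0.4800 to its contributor — below 1 — so contributing 0 is dominant for every player. At the Nash equilibrium everyone keeps their 50, and the group total is 5 × 50 = 250.
Each contributed unit returns 2.400 to the group as a whole (0.4800 to each of 5 players), which exceeds 1, so the social optimum is full contribution: group total = 2.400 × 250 = 600.00.
Efficiency loss = 600.00 − 250 = 350.00.

350.00 points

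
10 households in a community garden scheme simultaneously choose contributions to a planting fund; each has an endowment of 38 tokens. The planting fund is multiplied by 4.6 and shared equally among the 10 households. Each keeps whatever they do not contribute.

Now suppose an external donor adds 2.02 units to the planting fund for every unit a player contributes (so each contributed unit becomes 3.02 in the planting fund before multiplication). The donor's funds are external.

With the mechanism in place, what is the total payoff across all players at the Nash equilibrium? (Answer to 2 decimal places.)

With the mechanism, a contributed unit returns 4.6 × 3.02 / 10 = 1.3892 per unit of net cost to the contributor — now above 1 — so contributing fully is weakly dominant for every player.
So the Nash equilibrium is full contribution by all 10; the group earns 4.6 × 3.02 × 380 = 5278.96.

5278.96 tokens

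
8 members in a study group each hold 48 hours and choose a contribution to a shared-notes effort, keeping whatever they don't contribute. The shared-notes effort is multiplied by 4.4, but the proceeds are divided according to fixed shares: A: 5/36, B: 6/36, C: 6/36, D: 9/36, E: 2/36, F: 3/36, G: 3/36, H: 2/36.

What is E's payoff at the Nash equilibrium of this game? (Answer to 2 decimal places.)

59.73 hours

For player j, contributing a unit is worthwhile iff 4.4 × (j's share) ≥ 1, i.e. iff j's share is at least 0.2273.
D alone (share 9/36) is above the threshold, contributing 48; the remaining 7 contribute 0. Total contributed: 48.
E keeps 48 and receives 4.4 × 48 × 2/36 = 11.73 from the shared-notes effort, for a payoff of 59.73.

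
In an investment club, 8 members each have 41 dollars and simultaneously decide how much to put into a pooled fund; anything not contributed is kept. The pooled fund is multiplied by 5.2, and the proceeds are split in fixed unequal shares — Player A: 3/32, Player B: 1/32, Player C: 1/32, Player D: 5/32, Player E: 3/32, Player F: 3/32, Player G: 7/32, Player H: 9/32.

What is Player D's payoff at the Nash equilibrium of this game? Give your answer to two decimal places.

107.63 dollars

A player with share s gets back 5.2·s per unit contributed, so full contribution is dominant for anyone with s > 1/5.2 = 0.1923 and zero contribution is dominant for anyone below.
Player G and Player H are above the threshold, contributing 41 each; the remaining 6 contribute 0. Total contributed: 82.
Player D keeps 41 and receives 5.2 × 82 × 5/32 = 66.63 from the pooled fund, for a payoff of 107.63.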